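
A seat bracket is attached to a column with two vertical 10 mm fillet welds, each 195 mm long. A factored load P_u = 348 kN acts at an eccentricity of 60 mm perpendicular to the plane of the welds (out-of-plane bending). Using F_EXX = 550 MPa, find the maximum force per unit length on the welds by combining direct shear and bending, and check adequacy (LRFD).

f_max ≈ 1870 N/mm; NOT adequate

L_w = 2 × 195 = 390 mm; section modulus (unit throat) S = 2 × L²/6 = 12680 mm².
Direct shear f_v = P/L_w = 348×10³/390 = 892.3 N/mm.
Moment M = P × e = 348×10³ × 60 = 20880000 N·mm; bending f_b = M/S = 1647 N/mm.
f_max = √(f_v² + f_b²) = √(892.3² + 1647²) = 1873 N/mm.
φr_n = 0.75 × 0.6 × 550 × (0.707 × 10) = 1750 N/mm → NOT adequate.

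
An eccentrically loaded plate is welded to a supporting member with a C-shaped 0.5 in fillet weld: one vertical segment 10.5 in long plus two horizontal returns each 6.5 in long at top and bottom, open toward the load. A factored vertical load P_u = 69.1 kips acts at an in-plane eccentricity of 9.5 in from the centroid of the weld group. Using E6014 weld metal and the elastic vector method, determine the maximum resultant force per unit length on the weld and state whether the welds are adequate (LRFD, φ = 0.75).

f_max ≈ 10.4 kip/in; NOT adequate

E60XX → F_EXX = 60 ksi.
Total weld length L_w = 23.5 in. Treat welds as unit-width lines.
Centroid: x̄ = 2×6.5×3.25 / 23.5 = 1.798 in from the vertical weld.
Polar moment about centroid: J = I_x + I_y = [10.5³/12 + 2×6.5×5.25²] + [10.5×1.798² + 2(6.5³/12 + 6.5×1.452²)] = 561.9 in³.
Direct shear f_v = P/L_w = 69.1 / 23.5 = 2.94 kip/in (vertical).
Torsion M = P·e = 69.1 × 9.5 = 656.45 kip·in.
Critical point at (x, y) = (4.702, 5.25) from centroid. f_tx = M·y/J = 6.133 kip/in; f_ty = M·x/J = 5.493 kip/in.
Resultant f_max = √[f_tx² + (f_v + f_ty)²] = √[6.133² + (2.94 + 5.493)²] = 10.43 kip/in.
Capacity per unit length: φr_n = 0.75 × 0.6 × 60 × (0.707 × 0.5) = 9.544 kip/in.
10.43 > 9.544 → NOT adequate.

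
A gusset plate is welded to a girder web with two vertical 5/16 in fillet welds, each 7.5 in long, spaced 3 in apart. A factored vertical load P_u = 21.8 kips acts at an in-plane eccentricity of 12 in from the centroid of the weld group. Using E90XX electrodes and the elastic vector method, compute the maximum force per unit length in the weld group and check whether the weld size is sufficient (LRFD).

f_max ≈ 10.8 kip/in; NOT adequate

E90XX → F_EXX = 90 ksi.
Total weld length L_w = 15 in. Treat welds as unit-width lines.
Polar moment about centroid: J = 2[d³/12 + d(b/2)²] = 2[7.5³/12 + 7.5×1.5²] = 104.1 in³.
Direct shear f_v = P/L_w = 21.8 / 15 = 1.453 kip/in (vertical).
Torsion M = P·e = 21.8 × 12 = 261.6 kip·in.
Critical point at (x, y) = (1.5, 3.75) from centroid. f_tx = M·y/J = 9.427 kip/in; f_ty = M·x/J = 3.771 kip/in.
Resultant f_max = √[f_tx² + (f_v + f_ty)²] = √[9.427² + (1.453 + 3.771)²] = 10.78 kip/in.
Capacity per unit length: φr_n = 0.75 × 0.6 × 90 × (0.707 × 0.3125) = 8.948 kip/in.
10.78 > 8.948 → NOT adequate.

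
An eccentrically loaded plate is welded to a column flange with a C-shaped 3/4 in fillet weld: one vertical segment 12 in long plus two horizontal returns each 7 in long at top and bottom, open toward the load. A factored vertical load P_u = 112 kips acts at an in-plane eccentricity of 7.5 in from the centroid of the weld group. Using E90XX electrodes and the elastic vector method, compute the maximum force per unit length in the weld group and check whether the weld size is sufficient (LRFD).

E90XX → F_EXX = 90 ksi.
Total weld length L_w = 26 in. Treat welds as unit-width lines.
Centroid: x̄ = 2×7×3.5 / 26 = 1.885 in from the vertical weld.
Polar moment about centroid: J = I_x + I_y = [12³/12 + 2×7×6²] + [12×1.885² + 2(7³/12 + 7×1.615²)] = 784.3 in³.
Direct shear f_v = P/L_w = 112 / 26 = 4.308 kip/in (vertical).
Torsion M = P·e = 112 × 7.5 = 840 kip·in.
Critical point at (x, y) = (5.115, 6) from centroid. f_tx = M·y/J = 6.426 kip/in; f_ty = M·x/J = 5.479 kip/in.
Resultant f_max = √[f_tx² + (f_v + f_ty)²] = √[6.426² + (4.308 + 5.479)²] = 11.71 kip/in.
Capacity per unit length: φr_n = 0.75 × 0.6 × 90 × (0.707 × 0.75) = 21.48 kip/in.
11.71 ≤ 21.48 → adequate.

f_max ≈ 11.7 kip/in; adequate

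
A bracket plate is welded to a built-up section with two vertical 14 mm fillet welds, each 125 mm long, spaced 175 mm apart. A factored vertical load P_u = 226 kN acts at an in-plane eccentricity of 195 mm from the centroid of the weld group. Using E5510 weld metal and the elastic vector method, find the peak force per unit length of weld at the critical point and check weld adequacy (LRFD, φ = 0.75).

E55XX → F_EXX = 550 MPa.
Total weld length L_w = 250 mm. Treat welds as unit-width lines.
Polar moment about centroid: J = 2[d³/12 + d(b/2)²] = 2[125³/12 + 125×87.5²] = 2240000 mm³.
Direct shear f_v = P/L_w = 226×10³ / 250 = 904 N/mm (vertical).
Torsion M = P·e = 226×10³ × 195 = 44070000 N·mm.
Critical point at (x, y) = (87.5, 62.5) from centroid. f_tx = M·y/J = 1230 N/mm; f_ty = M·x/J = 1722 N/mm.
Resultant f_max = √[f_tx² + (f_v + f_ty)²] = √[1230² + (904 + 1722)²] = 2900 N/mm.
Capacity per unit length: φr_n = 0.75 × 0.6 × 550 × (0.707 × 14) = 2450 N/mm.
2900 > 2450 → NOT adequate.

f_max ≈ 2900 N/mm; NOT adequate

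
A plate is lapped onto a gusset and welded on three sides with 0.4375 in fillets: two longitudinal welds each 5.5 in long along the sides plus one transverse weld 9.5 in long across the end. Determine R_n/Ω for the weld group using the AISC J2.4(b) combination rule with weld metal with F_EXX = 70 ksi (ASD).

t_e = 0.707 × 0.4375 = 0.3093 in.
R_nwl = 0.6 × 70 × 0.3093 × 11 = 142.9 kips (longitudinal, 2 welds).
R_nwt = 0.6 × 70 × 0.3093 × 9.5 = 123.4 kips (transverse, base value).
(i) R_nwl + R_nwt = 266.3 kips; (ii) 0.85 R_nwl + 1.5 R_nwt = 306.6 kips.
R_n = max = 306.6 kips [governs: (ii)]; R_n/Ω = 153.3 kips.

R_n/Ω ≈ 153 kips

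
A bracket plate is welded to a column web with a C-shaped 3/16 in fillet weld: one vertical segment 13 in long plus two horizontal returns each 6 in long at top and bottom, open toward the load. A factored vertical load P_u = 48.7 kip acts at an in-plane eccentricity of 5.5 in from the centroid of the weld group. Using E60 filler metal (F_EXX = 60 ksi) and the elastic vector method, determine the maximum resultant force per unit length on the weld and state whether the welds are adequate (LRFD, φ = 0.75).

Total weld length L_w = 25 in. Treat welds as unit-width lines.
Centroid: x̄ = 2×6×3 / 25 = 1.44 in from the vertical weld.
Polar moment about centroid: J = I_x + I_y = [13³/12 + 2×6×6.5²] + [13×1.44² + 2(6³/12 + 6×1.56²)] = 782.2 in³.
Direct shear f_v = P/L_w = 48.7 / 25 = 1.948 kip/in (vertical).
Torsion M = P·e = 48.7 × 5.5 = 267.85 kip·in.
Critical point at (x, y) = (4.56, 6.5) from centroid. f_tx = M·y/J = 2.226 kip/in; f_ty = M·x/J = 1.561 kip/in.
Resultant f_max = √[f_tx² + (f_v + f_ty)²] = √[2.226² + (1.948 + 1.561)²] = 4.156 kip/in.
Capacity per unit length: φr_n = 0.75 × 0.6 × 60 × (0.707 × 0.1875) = 3.579 kip/in.
4.156 > 3.579 → NOT adequate.

f_max ≈ 4.16 kip/in; NOT adequate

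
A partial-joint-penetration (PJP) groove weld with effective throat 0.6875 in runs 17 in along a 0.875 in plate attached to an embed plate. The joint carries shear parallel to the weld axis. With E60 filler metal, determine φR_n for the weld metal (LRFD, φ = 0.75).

φR_n ≈ 316 kips

E60XX → F_EXX = 60 ksi.
Effective throat (given) t_e = 0.6875 in.
A_we = 0.6875 × 17 = 11.69 in².
F_nw = 0.6 F_EXX = 36 ksi.
φR_n = 0.75 × 36 × 11.69 = 315.6 kips.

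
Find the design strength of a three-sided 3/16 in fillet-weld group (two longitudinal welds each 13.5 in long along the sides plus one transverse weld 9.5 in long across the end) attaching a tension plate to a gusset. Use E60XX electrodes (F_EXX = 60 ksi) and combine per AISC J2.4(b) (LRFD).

t_e = 0.707 × 0.1875 = 0.1326 in.
R_nwl = 0.6 × 60 × 0.1326 × 27 = 128.9 kips (longitudinal, 2 welds).
R_nwt = 0.6 × 60 × 0.1326 × 9.5 = 45.34 kips (transverse, base value).
(i) R_nwl + R_nwt = 174.2 kips; (ii) 0.85 R_nwl + 1.5 R_nwt = 177.5 kips.
R_n = max = 177.5 kips [governs: (ii)]; φR_n = 133.1 kips.

φR_n ≈ 133 kips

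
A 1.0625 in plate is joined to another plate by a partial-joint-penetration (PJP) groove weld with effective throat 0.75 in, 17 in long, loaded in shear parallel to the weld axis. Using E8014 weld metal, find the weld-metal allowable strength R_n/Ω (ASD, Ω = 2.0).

E80XX → F_EXX = 80 ksi.
Effective throat (given) t_e = 0.75 in.
A_we = 0.75 × 17 = 12.75 in².
F_nw = 0.6 F_EXX = 48 ksi.
R_n/Ω = (48 × 12.75) / 2.0 = 306 kips.

R_n/Ω ≈ 306 kips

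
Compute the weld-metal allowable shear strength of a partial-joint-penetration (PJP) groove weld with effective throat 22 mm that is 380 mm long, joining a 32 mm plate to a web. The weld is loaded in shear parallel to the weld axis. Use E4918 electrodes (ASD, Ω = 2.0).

E49XX → F_EXX = 490 MPa.
Effective throat (given) t_e = 22 mm.
A_we = 22 × 380 = 8360 mm².
F_nw = 0.6 F_EXX = 294 MPa.
R_n/Ω = (294 × 8360) / 2.0 × 10⁻³ = 1229 kN.

R_n/Ω ≈ 1230 kN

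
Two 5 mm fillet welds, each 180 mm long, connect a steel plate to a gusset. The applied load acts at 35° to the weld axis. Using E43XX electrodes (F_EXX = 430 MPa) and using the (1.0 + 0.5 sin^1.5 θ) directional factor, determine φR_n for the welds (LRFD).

φR_n ≈ 300 kN

t_e = 0.707 × 5 = 3.535 mm; A_we = 3.535 × 360 = 1273 mm².
Directional factor: 1.0 + 0.5 sin^1.5(35°) = 1.217.
F_nw = 0.6 × 430 × 1.217 = 314 MPa.
φR_n = 0.75 × 314 × 1273 × 10⁻³ = 299.7 kN.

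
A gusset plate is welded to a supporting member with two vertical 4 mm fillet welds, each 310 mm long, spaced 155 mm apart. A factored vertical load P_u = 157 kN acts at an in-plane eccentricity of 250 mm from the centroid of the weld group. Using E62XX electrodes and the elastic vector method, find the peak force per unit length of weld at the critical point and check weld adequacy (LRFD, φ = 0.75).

f_max ≈ 924 N/mm; NOT adequate

E62XX → F_EXX = 620 MPa.
Total weld length L_w = 620 mm. Treat welds as unit-width lines.
Polar moment about centroid: J = 2[d³/12 + d(b/2)²] = 2[310³/12 + 310×77.5²] = 8689000 mm³.
Direct shear f_v = P/L_w = 157×10³ / 620 = 253.2 N/mm (vertical).
Torsion M = P·e = 157×10³ × 250 = 39250000 N·mm.
Critical point at (x, y) = (77.5, 155) from centroid. f_tx = M·y/J = 700.2 N/mm; f_ty = M·x/J = 350.1 N/mm.
Resultant f_max = √[f_tx² + (f_v + f_ty)²] = √[700.2² + (253.2 + 350.1)²] = 924.2 N/mm.
Capacity per unit length: φr_n = 0.75 × 0.6 × 620 × (0.707 × 4) = 789 N/mm.
924.2 > 789 → NOT adequate.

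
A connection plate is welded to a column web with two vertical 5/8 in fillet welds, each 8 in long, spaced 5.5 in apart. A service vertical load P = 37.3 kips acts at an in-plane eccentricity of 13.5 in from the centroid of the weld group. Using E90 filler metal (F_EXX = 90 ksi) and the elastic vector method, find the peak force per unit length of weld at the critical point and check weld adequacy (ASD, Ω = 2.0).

Total weld length L_w = 16 in. Treat welds as unit-width lines.
Polar moment about centroid: J = 2[d³/12 + d(b/2)²] = 2[8³/12 + 8×2.75²] = 206.3 in³.
Direct shear f_v = P/L_w = 37.3 / 16 = 2.331 kip/in (vertical).
Torsion M = P·e = 37.3 × 13.5 = 503.55 kip·in.
Critical point at (x, y) = (2.75, 4) from centroid. f_tx = M·y/J = 9.762 kip/in; f_ty = M·x/J = 6.711 kip/in.
Resultant f_max = √[f_tx² + (f_v + f_ty)²] = √[9.762² + (2.331 + 6.711)²] = 13.31 kip/in.
Capacity per unit length: r_n/Ω = (1/2.0) × 0.6 × 90 × (0.707 × 0.625) = 11.93 kip/in.
13.31 > 11.93 → NOT adequate.

f_max ≈ 13.3 kip/in; NOT adequate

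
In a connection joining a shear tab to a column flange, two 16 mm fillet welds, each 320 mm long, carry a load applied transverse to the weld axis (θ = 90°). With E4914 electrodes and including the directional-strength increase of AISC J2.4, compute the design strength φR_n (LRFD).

φR_n ≈ 2390 kN

E49XX → F_EXX = 490 MPa.
t_e = 0.707 × 16 = 11.31 mm; A_we = 11.31 × 640 = 7240 mm².
Directional factor: 1.0 + 0.5 sin^1.5(90°) = 1.5.
F_nw = 0.6 × 490 × 1.5 = 441 MPa.
φR_n = 0.75 × 441 × 7240 × 10⁻³ = 2395 kN.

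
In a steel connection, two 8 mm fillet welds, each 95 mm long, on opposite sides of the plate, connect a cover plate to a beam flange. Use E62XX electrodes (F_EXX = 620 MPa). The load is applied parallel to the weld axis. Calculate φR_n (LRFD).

Effective throat t_e = 0.707 × 8 = 5.656 mm.
Total length L = 190 mm; A_we = 5.656 × 190 = 1075 mm².
F_nw = 0.6 F_EXX = 0.6 × 620 = 372 MPa.
φR_n = 0.75 × 372 × 1075 × 10⁻³ = 299.8 kN.

φR_n ≈ 300 kN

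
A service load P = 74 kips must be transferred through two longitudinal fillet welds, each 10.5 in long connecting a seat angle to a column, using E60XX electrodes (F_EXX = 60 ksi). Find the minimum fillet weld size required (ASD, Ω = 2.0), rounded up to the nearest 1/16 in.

Total weld length L = 21 in.
Required throat t_e = P × Ω / (0.6 F_EXX × L) = 74 × 2.0 / (0.6 × 60 × 21) = 0.1958 in.
Required leg w = t_e / 0.707 = 0.2769 in → use 5/16 in.

w = 5/16 in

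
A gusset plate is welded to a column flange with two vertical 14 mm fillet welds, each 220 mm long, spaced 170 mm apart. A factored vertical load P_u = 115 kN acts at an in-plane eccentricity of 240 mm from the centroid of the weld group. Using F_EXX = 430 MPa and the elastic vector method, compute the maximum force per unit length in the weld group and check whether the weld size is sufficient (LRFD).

Total weld length L_w = 440 mm. Treat welds as unit-width lines.
Polar moment about centroid: J = 2[d³/12 + d(b/2)²] = 2[220³/12 + 220×85²] = 4954000 mm³.
Direct shear f_v = P/L_w = 115×10³ / 440 = 261.4 N/mm (vertical).
Torsion M = P·e = 115×10³ × 240 = 27600000 N·mm.
Critical point at (x, y) = (85, 110) from centroid. f_tx = M·y/J = 612.9 N/mm; f_ty = M·x/J = 473.6 N/mm.
Resultant f_max = √[f_tx² + (f_v + f_ty)²] = √[612.9² + (261.4 + 473.6)²] = 957 N/mm.
Capacity per unit length: φr_n = 0.75 × 0.6 × 430 × (0.707 × 14) = 1915 N/mm.
957 ≤ 1915 → adequate.

f_max ≈ 957 N/mm; adequate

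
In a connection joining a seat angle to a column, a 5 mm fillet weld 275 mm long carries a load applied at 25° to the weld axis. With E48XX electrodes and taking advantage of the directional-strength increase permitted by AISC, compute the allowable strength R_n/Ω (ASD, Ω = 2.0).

R_n/Ω ≈ 159 kN

E48XX → F_EXX = 480 MPa.
t_e = 0.707 × 5 = 3.535 mm; A_we = 3.535 × 275 = 972.1 mm².
Directional factor: 1.0 + 0.5 sin^1.5(25°) = 1.137.
F_nw = 0.6 × 480 × 1.137 = 327.6 MPa.
R_n/Ω = (327.6 × 972.1) / 2.0 × 10⁻³ = 159.2 kN.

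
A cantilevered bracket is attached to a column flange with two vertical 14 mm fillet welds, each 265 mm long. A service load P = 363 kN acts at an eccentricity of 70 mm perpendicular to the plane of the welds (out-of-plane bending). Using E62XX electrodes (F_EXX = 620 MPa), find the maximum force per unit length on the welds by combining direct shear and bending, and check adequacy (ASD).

L_w = 2 × 265 = 530 mm; section modulus (unit throat) S = 2 × L²/6 = 23410 mm².
Direct shear f_v = P/L_w = 363×10³/530 = 684.9 N/mm.
Moment M = P × e = 363×10³ × 70 = 25410000 N·mm; bending f_b = M/S = 1086 N/mm.
f_max = √(f_v² + f_b²) = √(684.9² + 1086²) = 1284 N/mm.
r_n/Ω = (1/2.0) × 0.6 × 620 × (0.707 × 14) = 1841 N/mm → adequate.

f_max ≈ 1280 N/mm; adequate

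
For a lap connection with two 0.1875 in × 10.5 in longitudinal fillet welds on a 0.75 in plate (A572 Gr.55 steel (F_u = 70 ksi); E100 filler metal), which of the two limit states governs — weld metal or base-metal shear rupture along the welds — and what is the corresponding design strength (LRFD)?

E100XX → F_EXX = 100 ksi.
t_e = 0.707 × 0.1875 = 0.1326 in; L = 21 in.
Weld metal: φR_n = 0.75 × 0.6 × 100 × 0.1326 × 21 = 125.3 kips.
Base metal (shear rupture): φR_n = 0.75 × 0.6 × 70 × 0.75 × 21 = 496.1 kips.
Governing: weld metal.

φR_n ≈ 125 kips (weld metal governs)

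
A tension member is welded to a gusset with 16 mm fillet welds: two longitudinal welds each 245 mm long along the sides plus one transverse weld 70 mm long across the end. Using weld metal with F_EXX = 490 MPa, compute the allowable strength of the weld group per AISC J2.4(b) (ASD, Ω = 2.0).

t_e = 0.707 × 16 = 11.31 mm.
R_nwl = 0.6 × 490 × 11.31 × 490 × 10⁻³ = 1630 kN (longitudinal, 2 welds).
R_nwt = 0.6 × 490 × 11.31 × 70 × 10⁻³ = 232.8 kN (transverse, base value).
(i) R_nwl + R_nwt = 1862 kN; (ii) 0.85 R_nwl + 1.5 R_nwt = 1734 kN.
R_n = max = 1862 kN [governs: (i)]; R_n/Ω = 931.2 kN.

R_n/Ω ≈ 931 kN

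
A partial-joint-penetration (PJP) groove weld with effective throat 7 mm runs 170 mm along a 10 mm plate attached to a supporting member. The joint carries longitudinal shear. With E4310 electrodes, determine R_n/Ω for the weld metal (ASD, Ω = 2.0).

E43XX → F_EXX = 430 MPa.
Effective throat (given) t_e = 7 mm.
A_we = 7 × 170 = 1190 mm².
F_nw = 0.6 F_EXX = 258 MPa.
R_n/Ω = (258 × 1190) / 2.0 × 10⁻³ = 153.5 kN.

R_n/Ω ≈ 154 kN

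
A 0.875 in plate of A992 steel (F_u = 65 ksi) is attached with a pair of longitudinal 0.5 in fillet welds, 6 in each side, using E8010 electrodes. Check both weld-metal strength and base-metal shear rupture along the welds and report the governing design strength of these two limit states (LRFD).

E80XX → F_EXX = 80 ksi.
t_e = 0.707 × 0.5 = 0.3535 in; L = 12 in.
Weld metal: φR_n = 0.75 × 0.6 × 80 × 0.3535 × 12 = 152.7 kips.
Base metal (shear rupture): φR_n = 0.75 × 0.6 × 65 × 0.875 × 12 = 307.1 kips.
Governing: weld metal.

φR_n ≈ 153 kips (weld metal governs)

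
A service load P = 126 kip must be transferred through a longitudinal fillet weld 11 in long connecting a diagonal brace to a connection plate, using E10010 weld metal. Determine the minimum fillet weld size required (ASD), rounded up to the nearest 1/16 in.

w = 9/16 in

E100XX → F_EXX = 100 ksi.
Total weld length L = 11 in.
Required throat t_e = P × Ω / (0.6 F_EXX × L) = 126 × 2.0 / (0.6 × 100 × 11) = 0.3818 in.
Required leg w = t_e / 0.707 = 0.5401 in → use 9/16 in.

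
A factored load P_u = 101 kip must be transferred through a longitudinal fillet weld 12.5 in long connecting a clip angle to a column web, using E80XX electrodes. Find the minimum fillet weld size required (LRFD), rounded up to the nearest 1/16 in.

E80XX → F_EXX = 80 ksi.
Total weld length L = 12.5 in.
Required throat t_e = P_u / (φ × 0.6 F_EXX × L) = 101 / (0.75 × 0.6 × 80 × 12.5) = 0.2244 in.
Required leg w = t_e / 0.707 = 0.3175 in → use 3/8 in.

w = 3/8 in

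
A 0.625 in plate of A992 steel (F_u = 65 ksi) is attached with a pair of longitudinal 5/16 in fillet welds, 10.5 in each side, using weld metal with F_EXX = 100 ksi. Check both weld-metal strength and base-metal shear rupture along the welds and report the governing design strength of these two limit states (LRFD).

φR_n ≈ 209 kips (weld metal governs)

t_e = 0.707 × 0.3125 = 0.2209 in; L = 21 in.
Weld metal: φR_n = 0.75 × 0.6 × 100 × 0.2209 × 21 = 208.8 kips.
Base metal (shear rupture): φR_n = 0.75 × 0.6 × 65 × 0.625 × 21 = 383.9 kips.
Governing: weld metal.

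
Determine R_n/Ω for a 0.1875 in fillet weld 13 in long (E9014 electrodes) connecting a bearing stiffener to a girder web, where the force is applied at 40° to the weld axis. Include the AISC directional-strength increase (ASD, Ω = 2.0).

E90XX → F_EXX = 90 ksi.
t_e = 0.707 × 0.1875 = 0.1326 in; A_we = 0.1326 × 13 = 1.723 in².
Directional factor: 1.0 + 0.5 sin^1.5(40°) = 1.258.
F_nw = 0.6 × 90 × 1.258 = 67.91 ksi.
R_n/Ω = (67.91 × 1.723) / 2.0 = 58.52 kips.

R_n/Ω ≈ 58.5 kips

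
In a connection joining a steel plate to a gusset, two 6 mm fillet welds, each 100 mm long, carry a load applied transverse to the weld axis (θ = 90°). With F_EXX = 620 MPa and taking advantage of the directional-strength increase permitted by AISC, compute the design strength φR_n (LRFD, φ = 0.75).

φR_n ≈ 355 kN

t_e = 0.707 × 6 = 4.242 mm; A_we = 4.242 × 200 = 848.4 mm².
Directional factor: 1.0 + 0.5 sin^1.5(90°) = 1.5.
F_nw = 0.6 × 620 × 1.5 = 558 MPa.
φR_n = 0.75 × 558 × 848.4 × 10⁻³ = 355.1 kN.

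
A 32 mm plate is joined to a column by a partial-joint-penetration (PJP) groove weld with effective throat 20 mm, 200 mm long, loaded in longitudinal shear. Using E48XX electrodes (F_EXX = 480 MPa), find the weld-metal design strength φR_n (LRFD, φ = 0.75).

φR_n ≈ 864 kN

Effective throat (given) t_e = 20 mm.
A_we = 20 × 200 = 4000 mm².
F_nw = 0.6 F_EXX = 288 MPa.
φR_n = 0.75 × 288 × 4000 × 10⁻³ = 864 kN.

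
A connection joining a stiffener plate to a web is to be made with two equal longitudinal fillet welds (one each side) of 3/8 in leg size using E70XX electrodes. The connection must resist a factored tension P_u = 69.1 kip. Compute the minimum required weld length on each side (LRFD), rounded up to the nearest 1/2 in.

E70XX → F_EXX = 70 ksi.
Throat t_e = 0.707 × 0.375 = 0.2651 in.
φr_n = 0.75 × 0.6 × 70 × 0.2651 = 8.351 kip/in.
L_req = P_u / φr_n = 69.1 / 8.351 = 8.274 in total.
Per side: 8.274 / 2 = 4.137 in.
Round up → use L = 4.5 in on each side.

L = 4.5 in on each side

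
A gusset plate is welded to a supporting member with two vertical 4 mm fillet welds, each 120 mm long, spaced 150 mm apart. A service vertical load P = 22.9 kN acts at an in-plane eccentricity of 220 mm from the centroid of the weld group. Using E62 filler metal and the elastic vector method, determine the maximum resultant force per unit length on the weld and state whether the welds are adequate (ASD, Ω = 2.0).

E62XX → F_EXX = 620 MPa.
Total weld length L_w = 240 mm. Treat welds as unit-width lines.
Polar moment about centroid: J = 2[d³/12 + d(b/2)²] = 2[120³/12 + 120×75²] = 1638000 mm³.
Direct shear f_v = P/L_w = 22.9×10³ / 240 = 95.42 N/mm (vertical).
Torsion M = P·e = 22.9×10³ × 220 = 5038000 N·mm.
Critical point at (x, y) = (75, 60) from centroid. f_tx = M·y/J = 184.5 N/mm; f_ty = M·x/J = 230.7 N/mm.
Resultant f_max = √[f_tx² + (f_v + f_ty)²] = √[184.5² + (95.42 + 230.7)²] = 374.7 N/mm.
Capacity per unit length: r_n/Ω = (1/2.0) × 0.6 × 620 × (0.707 × 4) = 526 N/mm.
374.7 ≤ 526 → adequate.

f_max ≈ 375 N/mm; adequate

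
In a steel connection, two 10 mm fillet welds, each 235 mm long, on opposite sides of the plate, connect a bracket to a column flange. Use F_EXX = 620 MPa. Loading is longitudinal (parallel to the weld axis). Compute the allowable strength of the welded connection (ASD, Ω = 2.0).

Effective throat t_e = 0.707 × 10 = 7.07 mm.
Total length L = 470 mm; A_we = 7.07 × 470 = 3323 mm².
F_nw = 0.6 F_EXX = 0.6 × 620 = 372 MPa.
R_n = 372 × 3323 × 10⁻³ = 1236 kN; R_n/Ω = 1236/2.0 = 618.1 kN.

R_n/Ω ≈ 618 kN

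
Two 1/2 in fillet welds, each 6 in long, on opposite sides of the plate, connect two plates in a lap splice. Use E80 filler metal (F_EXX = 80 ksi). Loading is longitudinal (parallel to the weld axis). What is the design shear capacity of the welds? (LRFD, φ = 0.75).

φR_n ≈ 153 kips

Effective throat t_e = 0.707 × 0.5 = 0.3535 in.
Total length L = 12 in; A_we = 0.3535 × 12 = 4.242 in².
F_nw = 0.6 F_EXX = 0.6 × 80 = 48 ksi.
φR_n = 0.75 × 48 × 4.242 = 152.7 kips.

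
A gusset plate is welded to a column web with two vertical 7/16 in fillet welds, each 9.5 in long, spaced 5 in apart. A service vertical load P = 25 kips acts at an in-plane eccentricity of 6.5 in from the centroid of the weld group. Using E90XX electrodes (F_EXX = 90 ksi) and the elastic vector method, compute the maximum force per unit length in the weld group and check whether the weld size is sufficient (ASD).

f_max ≈ 4.11 kip/in; adequate

Total weld length L_w = 19 in. Treat welds as unit-width lines.
Polar moment about centroid: J = 2[d³/12 + d(b/2)²] = 2[9.5³/12 + 9.5×2.5²] = 261.6 in³.
Direct shear f_v = P/L_w = 25 / 19 = 1.316 kip/in (vertical).
Torsion M = P·e = 25 × 6.5 = 162.5 kip·in.
Critical point at (x, y) = (2.5, 4.75) from centroid. f_tx = M·y/J = 2.95 kip/in; f_ty = M·x/J = 1.553 kip/in.
Resultant f_max = √[f_tx² + (f_v + f_ty)²] = √[2.95² + (1.316 + 1.553)²] = 4.115 kip/in.
Capacity per unit length: r_n/Ω = (1/2.0) × 0.6 × 90 × (0.707 × 0.4375) = 8.351 kip/in.
4.115 ≤ 8.351 → adequate.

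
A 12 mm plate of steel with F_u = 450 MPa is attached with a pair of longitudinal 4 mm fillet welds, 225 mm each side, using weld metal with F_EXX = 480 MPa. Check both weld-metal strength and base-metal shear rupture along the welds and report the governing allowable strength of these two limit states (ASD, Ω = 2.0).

t_e = 0.707 × 4 = 2.828 mm; L = 450 mm.
Weld metal: R_n/Ω = (1/2.0) × 0.6 × 480 × 2.828 × 450 × 10⁻³ = 183.3 kN.
Base metal (shear rupture): R_n/Ω = (1/2.0) × 0.6 × 450 × 12 × 450 × 10⁻³ = 729 kN.
Governing: weld metal.

R_n/Ω ≈ 183 kN (weld metal governs)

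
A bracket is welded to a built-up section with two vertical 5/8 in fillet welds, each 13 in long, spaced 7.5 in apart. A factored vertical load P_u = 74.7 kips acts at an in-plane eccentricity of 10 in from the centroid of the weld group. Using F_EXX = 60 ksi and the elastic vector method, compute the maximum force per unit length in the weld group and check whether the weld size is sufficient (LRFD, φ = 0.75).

f_max ≈ 9.43 kip/in; adequate

Total weld length L_w = 26 in. Treat welds as unit-width lines.
Polar moment about centroid: J = 2[d³/12 + d(b/2)²] = 2[13³/12 + 13×3.75²] = 731.8 in³.
Direct shear f_v = P/L_w = 74.7 / 26 = 2.873 kip/in (vertical).
Torsion M = P·e = 74.7 × 10 = 747 kip·in.
Critical point at (x, y) = (3.75, 6.5) from centroid. f_tx = M·y/J = 6.635 kip/in; f_ty = M·x/J = 3.828 kip/in.
Resultant f_max = √[f_tx² + (f_v + f_ty)²] = √[6.635² + (2.873 + 3.828)²] = 9.43 kip/in.
Capacity per unit length: φr_n = 0.75 × 0.6 × 60 × (0.707 × 0.625) = 11.93 kip/in.
9.43 ≤ 11.93 → adequate.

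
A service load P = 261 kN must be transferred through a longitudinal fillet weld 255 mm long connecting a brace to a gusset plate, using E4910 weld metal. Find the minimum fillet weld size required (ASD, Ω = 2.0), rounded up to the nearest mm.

w = 10 mm

E49XX → F_EXX = 490 MPa.
Total weld length L = 255 mm.
Required throat t_e = P × Ω / (0.6 F_EXX × L) = 261 × 2.0 / (0.6 × 490 × 255 × 10⁻³) = 6.963 mm.
Required leg w = t_e / 0.707 = 9.848 mm → use 10 mm.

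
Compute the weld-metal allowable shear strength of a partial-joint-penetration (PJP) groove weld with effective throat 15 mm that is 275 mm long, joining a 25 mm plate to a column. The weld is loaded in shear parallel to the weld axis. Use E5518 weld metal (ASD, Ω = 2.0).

R_n/Ω ≈ 681 kN

E55XX → F_EXX = 550 MPa.
Effective throat (given) t_e = 15 mm.
A_we = 15 × 275 = 4125 mm².
F_nw = 0.6 F_EXX = 330 MPa.
R_n/Ω = (330 × 4125) / 2.0 × 10⁻³ = 680.6 kN.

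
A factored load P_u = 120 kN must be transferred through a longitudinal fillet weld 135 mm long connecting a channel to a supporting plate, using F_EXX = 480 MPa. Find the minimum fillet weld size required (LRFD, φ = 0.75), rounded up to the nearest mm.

w = 6 mm

Total weld length L = 135 mm.
Required throat t_e = P_u / (φ × 0.6 F_EXX × L) = 120 / (0.75 × 0.6 × 480 × 135 × 10⁻³) = 4.115 mm.
Required leg w = t_e / 0.707 = 5.821 mm → use 6 mm.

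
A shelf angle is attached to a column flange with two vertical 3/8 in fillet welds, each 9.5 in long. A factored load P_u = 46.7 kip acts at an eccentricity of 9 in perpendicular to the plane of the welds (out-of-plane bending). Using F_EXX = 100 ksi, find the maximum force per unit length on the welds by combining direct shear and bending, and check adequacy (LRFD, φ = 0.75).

L_w = 2 × 9.5 = 19 in; section modulus (unit throat) S = 2 × L²/6 = 30.08 in².
Direct shear f_v = P/L_w = 46.7/19 = 2.458 kip/in.
Moment M = P × e = 46.7 × 9 = 420.3 kip·in; bending f_b = M/S = 13.97 kip/in.
f_max = √(f_v² + f_b²) = √(2.458² + 13.97²) = 14.19 kip/in.
φr_n = 0.75 × 0.6 × 100 × (0.707 × 0.375) = 11.93 kip/in → NOT adequate.

f_max ≈ 14.2 kip/in; NOT adequate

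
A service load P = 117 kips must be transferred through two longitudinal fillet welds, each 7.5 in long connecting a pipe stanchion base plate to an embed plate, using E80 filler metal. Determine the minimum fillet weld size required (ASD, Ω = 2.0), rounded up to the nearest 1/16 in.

E80XX → F_EXX = 80 ksi.
Total weld length L = 15 in.
Required throat t_e = P × Ω / (0.6 F_EXX × L) = 117 × 2.0 / (0.6 × 80 × 15) = 0.325 in.
Required leg w = t_e / 0.707 = 0.4597 in → use 1/2 in.

w = 1/2 in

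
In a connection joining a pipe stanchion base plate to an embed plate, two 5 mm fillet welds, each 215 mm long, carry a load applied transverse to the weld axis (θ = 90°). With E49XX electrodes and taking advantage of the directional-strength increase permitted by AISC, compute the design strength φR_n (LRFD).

φR_n ≈ 503 kN

E49XX → F_EXX = 490 MPa.
t_e = 0.707 × 5 = 3.535 mm; A_we = 3.535 × 430 = 1520 mm².
Directional factor: 1.0 + 0.5 sin^1.5(90°) = 1.5.
F_nw = 0.6 × 490 × 1.5 = 441 MPa.
φR_n = 0.75 × 441 × 1520 × 10⁻³ = 502.8 kN.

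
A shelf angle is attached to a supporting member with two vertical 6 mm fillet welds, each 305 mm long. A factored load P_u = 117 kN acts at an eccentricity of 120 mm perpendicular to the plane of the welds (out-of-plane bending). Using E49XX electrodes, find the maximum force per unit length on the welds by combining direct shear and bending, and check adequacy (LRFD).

E49XX → F_EXX = 490 MPa.
L_w = 2 × 305 = 610 mm; section modulus (unit throat) S = 2 × L²/6 = 31010 mm².
Direct shear f_v = P/L_w = 117×10³/610 = 191.8 N/mm.
Moment M = P × e = 117×10³ × 120 = 14040000 N·mm; bending f_b = M/S = 452.8 N/mm.
f_max = √(f_v² + f_b²) = √(191.8² + 452.8²) = 491.7 N/mm.
φr_n = 0.75 × 0.6 × 490 × (0.707 × 6) = 935.4 N/mm → adequate.

f_max ≈ 492 N/mm; adequate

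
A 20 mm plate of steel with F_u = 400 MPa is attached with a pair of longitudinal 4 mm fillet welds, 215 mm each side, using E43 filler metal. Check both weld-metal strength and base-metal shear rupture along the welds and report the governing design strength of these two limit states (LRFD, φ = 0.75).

E43XX → F_EXX = 430 MPa.
t_e = 0.707 × 4 = 2.828 mm; L = 430 mm.
Weld metal: φR_n = 0.75 × 0.6 × 430 × 2.828 × 430 × 10⁻³ = 235.3 kN.
Base metal (shear rupture): φR_n = 0.75 × 0.6 × 400 × 20 × 430 × 10⁻³ = 1548 kN.
Governing: weld metal.

φR_n ≈ 235 kN (weld metal governs)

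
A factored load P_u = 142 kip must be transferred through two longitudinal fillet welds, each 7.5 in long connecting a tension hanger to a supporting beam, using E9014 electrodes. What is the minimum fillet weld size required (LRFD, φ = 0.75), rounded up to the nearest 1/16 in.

E90XX → F_EXX = 90 ksi.
Total weld length L = 15 in.
Required throat t_e = P_u / (φ × 0.6 F_EXX × L) = 142 / (0.75 × 0.6 × 90 × 15) = 0.2337 in.
Required leg w = t_e / 0.707 = 0.3306 in → use 3/8 in.

w = 3/8 in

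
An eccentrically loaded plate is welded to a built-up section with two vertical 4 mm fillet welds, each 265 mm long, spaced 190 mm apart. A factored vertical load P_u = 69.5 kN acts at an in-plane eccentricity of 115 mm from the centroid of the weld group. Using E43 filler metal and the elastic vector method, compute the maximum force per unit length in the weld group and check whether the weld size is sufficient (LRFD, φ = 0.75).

f_max ≈ 264 N/mm; adequate

E43XX → F_EXX = 430 MPa.
Total weld length L_w = 530 mm. Treat welds as unit-width lines.
Polar moment about centroid: J = 2[d³/12 + d(b/2)²] = 2[265³/12 + 265×95²] = 7885000 mm³.
Direct shear f_v = P/L_w = 69.5×10³ / 530 = 131.1 N/mm (vertical).
Torsion M = P·e = 69.5×10³ × 115 = 7992500 N·mm.
Critical point at (x, y) = (95, 132.5) from centroid. f_tx = M·y/J = 134.3 N/mm; f_ty = M·x/J = 96.3 N/mm.
Resultant f_max = √[f_tx² + (f_v + f_ty)²] = √[134.3² + (131.1 + 96.3)²] = 264.1 N/mm.
Capacity per unit length: φr_n = 0.75 × 0.6 × 430 × (0.707 × 4) = 547.2 N/mm.
264.1 ≤ 547.2 → adequate.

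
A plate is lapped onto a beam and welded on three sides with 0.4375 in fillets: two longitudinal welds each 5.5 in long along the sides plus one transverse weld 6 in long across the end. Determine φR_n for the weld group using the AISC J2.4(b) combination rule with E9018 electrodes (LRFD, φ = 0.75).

E90XX → F_EXX = 90 ksi.
t_e = 0.707 × 0.4375 = 0.3093 in.
R_nwl = 0.6 × 90 × 0.3093 × 11 = 183.7 kip (longitudinal, 2 welds).
R_nwt = 0.6 × 90 × 0.3093 × 6 = 100.2 kip (transverse, base value).
(i) R_nwl + R_nwt = 283.9 kip; (ii) 0.85 R_nwl + 1.5 R_nwt = 306.5 kip.
R_n = max = 306.5 kip [governs: (ii)]; φR_n = 229.9 kip.

φR_n ≈ 230 kip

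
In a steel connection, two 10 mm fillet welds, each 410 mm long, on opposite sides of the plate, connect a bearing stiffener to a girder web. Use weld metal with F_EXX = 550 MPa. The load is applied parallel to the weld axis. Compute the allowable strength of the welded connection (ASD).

Effective throat t_e = 0.707 × 10 = 7.07 mm.
Total length L = 820 mm; A_we = 7.07 × 820 = 5797 mm².
F_nw = 0.6 F_EXX = 0.6 × 550 = 330 MPa.
R_n = 330 × 5797 × 10⁻³ = 1913 kN; R_n/Ω = 1913/2.0 = 956.6 kN.

R_n/Ω ≈ 957 kN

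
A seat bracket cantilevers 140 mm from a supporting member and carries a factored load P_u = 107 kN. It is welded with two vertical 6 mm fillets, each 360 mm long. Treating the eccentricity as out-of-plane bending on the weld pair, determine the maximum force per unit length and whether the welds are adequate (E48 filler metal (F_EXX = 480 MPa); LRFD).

L_w = 2 × 360 = 720 mm; section modulus (unit throat) S = 2 × L²/6 = 43200 mm².
Direct shear f_v = P/L_w = 107×10³/720 = 148.6 N/mm.
Moment M = P × e = 107×10³ × 140 = 14980000 N·mm; bending f_b = M/S = 346.8 N/mm.
f_max = √(f_v² + f_b²) = √(148.6² + 346.8²) = 377.3 N/mm.
φr_n = 0.75 × 0.6 × 480 × (0.707 × 6) = 916.3 N/mm → adequate.

f_max ≈ 377 N/mm; adequate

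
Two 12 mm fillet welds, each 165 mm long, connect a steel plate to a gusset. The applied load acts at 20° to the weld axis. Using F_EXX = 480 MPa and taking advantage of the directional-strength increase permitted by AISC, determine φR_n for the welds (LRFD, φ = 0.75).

φR_n ≈ 665 kN

t_e = 0.707 × 12 = 8.484 mm; A_we = 8.484 × 330 = 2800 mm².
Directional factor: 1.0 + 0.5 sin^1.5(20°) = 1.1.
F_nw = 0.6 × 480 × 1.1 = 316.8 MPa.
φR_n = 0.75 × 316.8 × 2800 × 10⁻³ = 665.2 kN.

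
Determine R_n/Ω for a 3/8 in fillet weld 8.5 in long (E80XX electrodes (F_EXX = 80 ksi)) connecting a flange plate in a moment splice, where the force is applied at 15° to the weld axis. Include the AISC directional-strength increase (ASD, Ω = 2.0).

R_n/Ω ≈ 57.6 kip

t_e = 0.707 × 0.375 = 0.2651 in; A_we = 0.2651 × 8.5 = 2.254 in².
Directional factor: 1.0 + 0.5 sin^1.5(15°) = 1.066.
F_nw = 0.6 × 80 × 1.066 = 51.16 ksi.
R_n/Ω = (51.16 × 2.254) / 2.0 = 57.65 kip.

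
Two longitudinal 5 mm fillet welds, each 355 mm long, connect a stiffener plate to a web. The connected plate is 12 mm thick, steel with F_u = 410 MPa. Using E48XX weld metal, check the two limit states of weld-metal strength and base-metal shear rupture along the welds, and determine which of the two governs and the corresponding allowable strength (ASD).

E48XX → F_EXX = 480 MPa.
t_e = 0.707 × 5 = 3.535 mm; L = 710 mm.
Weld metal: R_n/Ω = (1/2.0) × 0.6 × 480 × 3.535 × 710 × 10⁻³ = 361.4 kN.
Base metal (shear rupture): R_n/Ω = (1/2.0) × 0.6 × 410 × 12 × 710 × 10⁻³ = 1048 kN.
Governing: weld metal.

R_n/Ω ≈ 361 kN (weld metal governs)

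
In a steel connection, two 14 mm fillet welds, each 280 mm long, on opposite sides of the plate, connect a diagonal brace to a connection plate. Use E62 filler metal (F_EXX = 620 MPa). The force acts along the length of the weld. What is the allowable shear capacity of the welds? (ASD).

Effective throat t_e = 0.707 × 14 = 9.898 mm.
Total length L = 560 mm; A_we = 9.898 × 560 = 5543 mm².
F_nw = 0.6 F_EXX = 0.6 × 620 = 372 MPa.
R_n = 372 × 5543 × 10⁻³ = 2062 kN; R_n/Ω = 2062/2.0 = 1031 kN.

R_n/Ω ≈ 1030 kN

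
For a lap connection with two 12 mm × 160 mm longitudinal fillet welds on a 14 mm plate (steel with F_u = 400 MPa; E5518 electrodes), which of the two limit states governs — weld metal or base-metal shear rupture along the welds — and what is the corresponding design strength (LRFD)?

E55XX → F_EXX = 550 MPa.
t_e = 0.707 × 12 = 8.484 mm; L = 320 mm.
Weld metal: φR_n = 0.75 × 0.6 × 550 × 8.484 × 320 × 10⁻³ = 671.9 kN.
Base metal (shear rupture): φR_n = 0.75 × 0.6 × 400 × 14 × 320 × 10⁻³ = 806.4 kN.
Governing: weld metal.

φR_n ≈ 672 kN (weld metal governs)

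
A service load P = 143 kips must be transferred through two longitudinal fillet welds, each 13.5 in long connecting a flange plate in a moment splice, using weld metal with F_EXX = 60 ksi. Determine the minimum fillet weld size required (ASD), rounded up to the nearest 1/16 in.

w = 7/16 in

Total weld length L = 27 in.
Required throat t_e = P × Ω / (0.6 F_EXX × L) = 143 × 2.0 / (0.6 × 60 × 27) = 0.2942 in.
Required leg w = t_e / 0.707 = 0.4162 in → use 7/16 in.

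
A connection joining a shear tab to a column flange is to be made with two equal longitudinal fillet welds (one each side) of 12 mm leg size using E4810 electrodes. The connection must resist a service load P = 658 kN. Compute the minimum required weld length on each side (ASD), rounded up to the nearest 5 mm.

E48XX → F_EXX = 480 MPa.
Throat t_e = 0.707 × 12 = 8.484 mm.
r_n/Ω = (0.6 × 480 × 8.484) / 2.0 = 1222 N/mm = 1.222 kN/mm.
L_req = P / (r_n/Ω) = 658 / 1.222 = 538.6 mm total.
Per side: 538.6 / 2 = 269.3 mm.
Round up → use L = 270 mm on each side.

L = 270 mm on each side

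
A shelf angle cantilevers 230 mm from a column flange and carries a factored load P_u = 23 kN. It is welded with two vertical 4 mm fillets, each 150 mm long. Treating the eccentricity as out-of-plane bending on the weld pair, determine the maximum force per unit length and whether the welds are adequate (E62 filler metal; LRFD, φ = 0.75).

f_max ≈ 709 N/mm; adequate

E62XX → F_EXX = 620 MPa.
L_w = 2 × 150 = 300 mm; section modulus (unit throat) S = 2 × L²/6 = 7500 mm².
Direct shear f_v = P/L_w = 23×10³/300 = 76.67 N/mm.
Moment M = P × e = 23×10³ × 230 = 5290000 N·mm; bending f_b = M/S = 705.3 N/mm.
f_max = √(f_v² + f_b²) = √(76.67² + 705.3²) = 709.5 N/mm.
φr_n = 0.75 × 0.6 × 620 × (0.707 × 4) = 789 N/mm → adequate.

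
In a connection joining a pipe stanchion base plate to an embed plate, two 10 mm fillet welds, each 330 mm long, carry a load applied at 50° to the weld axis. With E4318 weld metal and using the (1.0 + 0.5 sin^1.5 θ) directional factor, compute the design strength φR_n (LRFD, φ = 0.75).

E43XX → F_EXX = 430 MPa.
t_e = 0.707 × 10 = 7.07 mm; A_we = 7.07 × 660 = 4666 mm².
Directional factor: 1.0 + 0.5 sin^1.5(50°) = 1.335.
F_nw = 0.6 × 430 × 1.335 = 344.5 MPa.
φR_n = 0.75 × 344.5 × 4666 × 10⁻³ = 1206 kN.

φR_n ≈ 1210 kN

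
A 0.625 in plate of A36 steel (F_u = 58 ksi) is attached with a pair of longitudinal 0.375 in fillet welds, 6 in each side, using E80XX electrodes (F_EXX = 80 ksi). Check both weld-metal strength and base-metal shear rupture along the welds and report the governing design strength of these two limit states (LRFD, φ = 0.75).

t_e = 0.707 × 0.375 = 0.2651 in; L = 12 in.
Weld metal: φR_n = 0.75 × 0.6 × 80 × 0.2651 × 12 = 114.5 kips.
Base metal (shear rupture): φR_n = 0.75 × 0.6 × 58 × 0.625 × 12 = 195.8 kips.
Governing: weld metal.

φR_n ≈ 115 kips (weld metal governs)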